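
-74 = -74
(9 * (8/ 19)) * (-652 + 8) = -46368/ 19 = -2440.42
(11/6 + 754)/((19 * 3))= 4535/342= 13.26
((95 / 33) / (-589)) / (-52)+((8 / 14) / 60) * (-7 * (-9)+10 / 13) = 376977 / 620620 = 0.61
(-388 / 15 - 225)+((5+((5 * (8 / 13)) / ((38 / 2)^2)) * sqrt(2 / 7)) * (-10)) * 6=-8263 / 15 - 2400 * sqrt(14) / 32851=-551.14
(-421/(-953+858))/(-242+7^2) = -421/18335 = -0.02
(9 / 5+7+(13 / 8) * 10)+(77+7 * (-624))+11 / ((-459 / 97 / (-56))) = -4135.77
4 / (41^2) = 4 / 1681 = 0.00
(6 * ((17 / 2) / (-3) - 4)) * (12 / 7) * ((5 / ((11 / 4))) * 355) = -3493200 / 77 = -45366.23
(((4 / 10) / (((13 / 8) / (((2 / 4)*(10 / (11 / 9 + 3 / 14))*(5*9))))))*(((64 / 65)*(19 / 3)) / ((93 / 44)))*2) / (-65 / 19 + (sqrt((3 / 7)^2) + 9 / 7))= -28691841024 / 215254793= -133.29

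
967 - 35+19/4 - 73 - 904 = -161/4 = -40.25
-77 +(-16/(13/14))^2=37163/169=219.90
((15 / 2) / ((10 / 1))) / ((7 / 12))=9 / 7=1.29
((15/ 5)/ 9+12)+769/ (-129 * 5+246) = 1384/ 133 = 10.41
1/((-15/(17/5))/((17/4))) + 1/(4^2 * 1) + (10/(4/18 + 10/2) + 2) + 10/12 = 72331/18800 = 3.85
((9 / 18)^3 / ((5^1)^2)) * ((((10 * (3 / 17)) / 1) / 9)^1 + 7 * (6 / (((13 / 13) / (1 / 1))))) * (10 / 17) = 538 / 4335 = 0.12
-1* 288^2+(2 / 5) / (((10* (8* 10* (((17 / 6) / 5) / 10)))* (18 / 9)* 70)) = -3948134397 / 47600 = -82944.00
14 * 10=140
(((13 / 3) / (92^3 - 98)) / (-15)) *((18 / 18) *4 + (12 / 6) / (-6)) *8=-0.00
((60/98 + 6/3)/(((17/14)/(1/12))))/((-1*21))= -64/7497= -0.01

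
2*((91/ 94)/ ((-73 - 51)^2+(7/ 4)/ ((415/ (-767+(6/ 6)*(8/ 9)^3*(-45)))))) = 12235860/ 97149195097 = 0.00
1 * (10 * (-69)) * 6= -4140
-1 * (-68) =68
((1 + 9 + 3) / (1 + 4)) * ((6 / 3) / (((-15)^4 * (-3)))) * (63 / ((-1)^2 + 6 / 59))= -0.00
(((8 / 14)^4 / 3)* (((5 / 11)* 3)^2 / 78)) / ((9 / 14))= 6400 / 4855851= 0.00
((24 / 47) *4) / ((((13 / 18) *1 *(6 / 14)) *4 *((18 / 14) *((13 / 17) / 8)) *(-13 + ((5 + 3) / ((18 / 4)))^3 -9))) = -5552064 / 6775379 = -0.82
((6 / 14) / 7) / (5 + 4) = 0.01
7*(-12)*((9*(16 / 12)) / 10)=-100.80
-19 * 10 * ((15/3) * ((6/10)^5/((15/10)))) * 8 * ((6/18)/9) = -1824/125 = -14.59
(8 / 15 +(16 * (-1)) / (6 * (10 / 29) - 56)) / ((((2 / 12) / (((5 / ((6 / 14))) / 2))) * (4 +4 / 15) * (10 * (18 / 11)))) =93709 / 225216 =0.42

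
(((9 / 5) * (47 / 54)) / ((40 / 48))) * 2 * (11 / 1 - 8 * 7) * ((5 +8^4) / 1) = -3469446 / 5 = -693889.20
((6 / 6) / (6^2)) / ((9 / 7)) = 7 / 324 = 0.02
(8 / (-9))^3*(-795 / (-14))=-67840 / 1701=-39.88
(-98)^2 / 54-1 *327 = -4027 / 27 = -149.15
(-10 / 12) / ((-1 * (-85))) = -1 / 102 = -0.01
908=908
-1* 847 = -847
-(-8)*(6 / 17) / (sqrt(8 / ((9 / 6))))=12*sqrt(3) / 17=1.22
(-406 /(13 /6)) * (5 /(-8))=3045 /26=117.12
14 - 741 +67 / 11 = -720.91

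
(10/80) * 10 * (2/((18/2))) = 5/18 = 0.28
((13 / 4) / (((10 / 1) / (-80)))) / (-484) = 13 / 242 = 0.05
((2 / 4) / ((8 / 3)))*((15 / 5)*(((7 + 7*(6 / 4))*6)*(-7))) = -6615 / 16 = -413.44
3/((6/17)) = 17/2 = 8.50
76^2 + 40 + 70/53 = 308318/53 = 5817.32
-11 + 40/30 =-29/3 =-9.67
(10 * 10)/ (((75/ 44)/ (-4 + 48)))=7744/ 3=2581.33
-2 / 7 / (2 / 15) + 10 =55 / 7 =7.86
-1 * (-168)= 168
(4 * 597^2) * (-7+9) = 2851272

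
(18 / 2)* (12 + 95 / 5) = 279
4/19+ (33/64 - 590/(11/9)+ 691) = 2795569/13376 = 209.00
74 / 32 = 2.31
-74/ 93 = -0.80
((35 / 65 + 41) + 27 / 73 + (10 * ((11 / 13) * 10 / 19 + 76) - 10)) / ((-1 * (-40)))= 14359199 / 721240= 19.91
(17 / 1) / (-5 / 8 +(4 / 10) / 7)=-29.94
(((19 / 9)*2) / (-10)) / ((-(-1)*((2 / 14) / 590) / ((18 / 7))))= -4484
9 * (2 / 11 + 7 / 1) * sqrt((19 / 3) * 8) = 474 * sqrt(114) / 11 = 460.09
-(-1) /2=0.50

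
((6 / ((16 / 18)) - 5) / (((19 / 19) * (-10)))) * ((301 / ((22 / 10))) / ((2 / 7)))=-14749 / 176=-83.80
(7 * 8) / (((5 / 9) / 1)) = 504 / 5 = 100.80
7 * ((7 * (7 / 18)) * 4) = 686 / 9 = 76.22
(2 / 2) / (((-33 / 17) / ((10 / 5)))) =-34 / 33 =-1.03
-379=-379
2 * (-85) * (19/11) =-3230/11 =-293.64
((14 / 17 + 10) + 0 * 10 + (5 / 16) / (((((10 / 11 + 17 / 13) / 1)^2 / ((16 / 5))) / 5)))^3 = 8276903973307693407221 / 4985426724919820297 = 1660.22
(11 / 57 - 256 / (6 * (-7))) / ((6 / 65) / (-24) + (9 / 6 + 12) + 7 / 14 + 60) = 652340 / 7676361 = 0.08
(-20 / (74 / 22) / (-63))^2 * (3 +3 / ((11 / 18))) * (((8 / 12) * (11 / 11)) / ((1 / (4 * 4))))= 4083200 / 5433561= 0.75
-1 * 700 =-700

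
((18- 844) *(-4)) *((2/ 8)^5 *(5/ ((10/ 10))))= 2065/ 128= 16.13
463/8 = 57.88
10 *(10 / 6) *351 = 5850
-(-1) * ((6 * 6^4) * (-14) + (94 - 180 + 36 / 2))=-108932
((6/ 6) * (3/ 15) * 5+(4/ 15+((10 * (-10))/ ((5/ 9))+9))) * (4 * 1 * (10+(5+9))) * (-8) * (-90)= -11731968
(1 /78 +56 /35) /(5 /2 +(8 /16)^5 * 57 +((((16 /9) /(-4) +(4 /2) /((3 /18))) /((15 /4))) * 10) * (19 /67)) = 6068592 /48989785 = 0.12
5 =5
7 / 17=0.41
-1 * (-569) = 569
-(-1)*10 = 10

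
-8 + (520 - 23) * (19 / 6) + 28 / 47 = 441733 / 282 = 1566.43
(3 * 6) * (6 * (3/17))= 324/17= 19.06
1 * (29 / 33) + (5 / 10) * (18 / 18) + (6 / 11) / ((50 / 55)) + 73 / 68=34247 / 11220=3.05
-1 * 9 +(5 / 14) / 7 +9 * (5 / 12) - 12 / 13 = -15599 / 2548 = -6.12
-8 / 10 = -4 / 5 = -0.80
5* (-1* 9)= -45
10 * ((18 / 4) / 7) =45 / 7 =6.43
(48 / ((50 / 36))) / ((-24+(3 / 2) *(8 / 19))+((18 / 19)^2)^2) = -9383112 / 6125875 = -1.53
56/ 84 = 2/ 3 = 0.67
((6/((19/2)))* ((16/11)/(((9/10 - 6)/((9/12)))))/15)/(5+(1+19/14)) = -448/365959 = -0.00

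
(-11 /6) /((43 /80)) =-440 /129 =-3.41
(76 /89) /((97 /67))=5092 /8633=0.59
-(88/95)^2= -7744/9025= -0.86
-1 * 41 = -41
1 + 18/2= 10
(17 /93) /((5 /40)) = 136 /93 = 1.46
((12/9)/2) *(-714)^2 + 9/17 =5777697/17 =339864.53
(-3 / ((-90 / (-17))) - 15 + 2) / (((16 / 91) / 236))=-2185183 / 120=-18209.86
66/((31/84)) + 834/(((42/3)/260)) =3399828/217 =15667.41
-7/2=-3.50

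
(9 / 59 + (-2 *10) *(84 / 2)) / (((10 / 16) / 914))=-362316912 / 295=-1228192.92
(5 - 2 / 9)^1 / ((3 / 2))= 86 / 27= 3.19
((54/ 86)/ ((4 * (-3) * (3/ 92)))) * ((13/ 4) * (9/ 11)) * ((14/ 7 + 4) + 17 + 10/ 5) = -201825/ 1892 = -106.67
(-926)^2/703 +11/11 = 858179/703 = 1220.74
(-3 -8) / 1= -11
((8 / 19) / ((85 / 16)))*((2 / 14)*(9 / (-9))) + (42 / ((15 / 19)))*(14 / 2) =4209854 / 11305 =372.39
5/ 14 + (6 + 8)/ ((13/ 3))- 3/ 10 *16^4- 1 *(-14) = -17875323/ 910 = -19643.21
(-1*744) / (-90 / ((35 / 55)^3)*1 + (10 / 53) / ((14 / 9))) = 4508392 / 2115555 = 2.13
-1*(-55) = 55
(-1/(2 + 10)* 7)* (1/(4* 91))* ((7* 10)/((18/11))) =-385/5616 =-0.07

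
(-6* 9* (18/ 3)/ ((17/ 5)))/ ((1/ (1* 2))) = -3240/ 17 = -190.59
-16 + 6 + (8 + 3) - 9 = -8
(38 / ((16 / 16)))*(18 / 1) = 684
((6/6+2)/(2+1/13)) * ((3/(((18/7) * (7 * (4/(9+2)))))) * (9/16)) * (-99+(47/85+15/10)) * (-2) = 72.21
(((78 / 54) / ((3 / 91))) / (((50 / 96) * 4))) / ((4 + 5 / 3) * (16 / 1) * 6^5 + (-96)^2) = 1183 / 40176000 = 0.00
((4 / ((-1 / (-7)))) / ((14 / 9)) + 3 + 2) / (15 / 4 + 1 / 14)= 644 / 107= 6.02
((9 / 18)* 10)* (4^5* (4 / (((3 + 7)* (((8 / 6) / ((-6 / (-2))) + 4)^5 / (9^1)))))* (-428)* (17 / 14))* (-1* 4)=966691179 / 43750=22095.80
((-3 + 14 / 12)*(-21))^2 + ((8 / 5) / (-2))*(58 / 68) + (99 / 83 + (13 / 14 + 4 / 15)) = 879421801 / 592620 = 1483.96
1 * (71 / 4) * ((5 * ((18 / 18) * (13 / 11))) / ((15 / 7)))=48.95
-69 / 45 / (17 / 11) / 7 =-253 / 1785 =-0.14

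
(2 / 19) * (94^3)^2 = 1379739562112 / 19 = 72617871690.11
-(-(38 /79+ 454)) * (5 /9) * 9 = 179520 /79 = 2272.41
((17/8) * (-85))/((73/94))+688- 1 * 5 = 131521/292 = 450.41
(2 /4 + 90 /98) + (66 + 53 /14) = 71.20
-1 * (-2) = 2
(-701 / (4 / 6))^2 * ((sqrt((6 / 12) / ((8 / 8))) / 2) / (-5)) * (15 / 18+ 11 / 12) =-30958263 * sqrt(2) / 320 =-136817.49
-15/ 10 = -3/ 2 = -1.50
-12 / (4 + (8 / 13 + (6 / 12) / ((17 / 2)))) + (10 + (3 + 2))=12.43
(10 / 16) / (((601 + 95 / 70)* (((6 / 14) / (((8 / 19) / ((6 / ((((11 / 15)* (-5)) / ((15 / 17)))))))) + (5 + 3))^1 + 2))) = 9163 / 75331989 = 0.00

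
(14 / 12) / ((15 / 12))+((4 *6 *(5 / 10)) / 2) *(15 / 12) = 253 / 30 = 8.43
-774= -774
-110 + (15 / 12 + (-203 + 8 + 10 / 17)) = -20615 / 68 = -303.16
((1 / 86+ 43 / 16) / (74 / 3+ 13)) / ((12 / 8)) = 1857 / 38872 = 0.05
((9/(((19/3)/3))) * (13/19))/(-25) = -1053/9025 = -0.12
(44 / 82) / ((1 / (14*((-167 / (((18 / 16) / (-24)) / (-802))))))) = -2640107008 / 123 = -21464284.62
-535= -535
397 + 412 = 809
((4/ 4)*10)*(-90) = -900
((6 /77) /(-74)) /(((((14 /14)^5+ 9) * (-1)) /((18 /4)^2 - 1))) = 3 /1480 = 0.00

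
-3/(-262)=3/262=0.01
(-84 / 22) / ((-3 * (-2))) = -7 / 11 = -0.64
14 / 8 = 7 / 4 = 1.75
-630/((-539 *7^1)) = 0.17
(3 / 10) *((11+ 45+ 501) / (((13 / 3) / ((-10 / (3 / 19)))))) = -31749 / 13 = -2442.23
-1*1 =-1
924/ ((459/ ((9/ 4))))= 77/ 17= 4.53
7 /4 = 1.75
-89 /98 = -0.91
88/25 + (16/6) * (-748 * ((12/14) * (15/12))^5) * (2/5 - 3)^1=3078213391/420175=7326.03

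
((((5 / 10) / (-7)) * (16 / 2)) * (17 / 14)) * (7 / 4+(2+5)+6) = -1003 / 98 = -10.23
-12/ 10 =-6/ 5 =-1.20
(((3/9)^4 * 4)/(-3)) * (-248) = 4.08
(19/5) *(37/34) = 703/170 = 4.14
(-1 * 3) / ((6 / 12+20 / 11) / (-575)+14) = -37950 / 177049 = -0.21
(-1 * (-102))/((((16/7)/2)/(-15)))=-5355/4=-1338.75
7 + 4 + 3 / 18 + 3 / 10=172 / 15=11.47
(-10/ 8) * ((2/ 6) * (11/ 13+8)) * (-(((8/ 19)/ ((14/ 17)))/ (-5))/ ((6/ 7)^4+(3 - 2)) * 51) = -11399605/ 913159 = -12.48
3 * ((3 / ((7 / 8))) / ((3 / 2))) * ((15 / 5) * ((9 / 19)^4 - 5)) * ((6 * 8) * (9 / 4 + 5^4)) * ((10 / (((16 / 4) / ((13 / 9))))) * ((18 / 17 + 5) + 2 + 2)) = -90890208639360 / 816221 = -111354900.99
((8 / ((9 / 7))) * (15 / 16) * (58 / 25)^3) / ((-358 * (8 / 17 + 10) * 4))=-2902291 / 597412500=-0.00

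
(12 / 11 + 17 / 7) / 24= 271 / 1848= 0.15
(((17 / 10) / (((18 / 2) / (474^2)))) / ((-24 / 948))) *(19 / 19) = -1676332.60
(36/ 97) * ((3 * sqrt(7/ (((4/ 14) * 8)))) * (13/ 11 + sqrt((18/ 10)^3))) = 2457/ 1067 + 5103 * sqrt(5)/ 2425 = 7.01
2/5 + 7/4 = 43/20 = 2.15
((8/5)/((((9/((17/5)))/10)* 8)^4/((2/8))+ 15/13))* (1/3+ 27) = 0.54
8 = 8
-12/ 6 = -2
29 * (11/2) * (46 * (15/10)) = 22011/2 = 11005.50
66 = 66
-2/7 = -0.29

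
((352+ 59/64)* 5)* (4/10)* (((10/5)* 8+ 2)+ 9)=609849/32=19057.78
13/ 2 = 6.50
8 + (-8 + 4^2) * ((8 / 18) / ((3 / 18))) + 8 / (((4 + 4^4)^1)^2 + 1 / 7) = 41641856 / 1419603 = 29.33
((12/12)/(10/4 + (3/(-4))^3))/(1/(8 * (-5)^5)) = -1600000/133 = -12030.08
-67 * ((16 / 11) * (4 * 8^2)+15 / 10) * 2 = -551075 / 11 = -50097.73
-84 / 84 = -1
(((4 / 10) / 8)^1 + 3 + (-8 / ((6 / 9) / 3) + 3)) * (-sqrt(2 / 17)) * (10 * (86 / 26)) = 25757 * sqrt(34) / 442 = 339.79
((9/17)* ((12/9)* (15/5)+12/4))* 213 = 789.35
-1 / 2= -0.50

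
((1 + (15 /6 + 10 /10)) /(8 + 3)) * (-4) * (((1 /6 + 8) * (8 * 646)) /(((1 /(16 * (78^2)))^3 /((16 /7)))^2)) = -3377060594509923182684793712718905344 /11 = -307005508591811198425890300000000000.00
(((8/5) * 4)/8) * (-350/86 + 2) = -356/215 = -1.66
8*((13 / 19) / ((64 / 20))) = 65 / 38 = 1.71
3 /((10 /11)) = 33 /10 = 3.30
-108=-108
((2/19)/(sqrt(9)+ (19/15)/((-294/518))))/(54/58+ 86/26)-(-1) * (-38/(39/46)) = -6417174451/143278278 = -44.79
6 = 6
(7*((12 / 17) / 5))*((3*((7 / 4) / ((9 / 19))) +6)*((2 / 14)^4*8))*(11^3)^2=581072008 / 5831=99652.21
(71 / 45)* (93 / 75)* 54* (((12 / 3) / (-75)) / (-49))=17608 / 153125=0.11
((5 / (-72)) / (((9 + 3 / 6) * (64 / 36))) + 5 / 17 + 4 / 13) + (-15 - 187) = -54124049 / 268736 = -201.40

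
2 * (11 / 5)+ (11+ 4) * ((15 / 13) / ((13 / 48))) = 57718 / 845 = 68.31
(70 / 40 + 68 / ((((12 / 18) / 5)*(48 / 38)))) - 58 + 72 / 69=16033 / 46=348.54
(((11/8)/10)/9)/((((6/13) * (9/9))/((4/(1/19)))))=2717/1080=2.52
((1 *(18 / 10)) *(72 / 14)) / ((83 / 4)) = 1296 / 2905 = 0.45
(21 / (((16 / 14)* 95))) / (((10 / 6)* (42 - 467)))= -441 / 1615000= -0.00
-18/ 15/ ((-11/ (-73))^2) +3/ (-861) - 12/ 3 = -9871683/ 173635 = -56.85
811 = 811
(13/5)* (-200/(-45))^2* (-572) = -2379520/81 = -29376.79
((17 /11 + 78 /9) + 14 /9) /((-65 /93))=-7223 /429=-16.84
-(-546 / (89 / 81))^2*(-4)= 7823756304 / 7921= 987723.31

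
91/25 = 3.64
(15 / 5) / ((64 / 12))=9 / 16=0.56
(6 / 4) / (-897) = -1 / 598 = -0.00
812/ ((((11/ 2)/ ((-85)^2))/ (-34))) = -398935600/ 11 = -36266872.73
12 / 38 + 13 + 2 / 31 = 7881 / 589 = 13.38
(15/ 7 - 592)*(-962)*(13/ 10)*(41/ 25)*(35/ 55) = 1058564117/ 1375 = 769864.81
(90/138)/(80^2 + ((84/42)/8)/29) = 580/5691741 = 0.00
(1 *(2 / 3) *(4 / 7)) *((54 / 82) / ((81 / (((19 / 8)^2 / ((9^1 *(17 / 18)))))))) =361 / 175644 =0.00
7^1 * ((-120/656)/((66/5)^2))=-0.01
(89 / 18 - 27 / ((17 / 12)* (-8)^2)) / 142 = 11375 / 347616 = 0.03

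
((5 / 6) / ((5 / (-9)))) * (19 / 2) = -57 / 4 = -14.25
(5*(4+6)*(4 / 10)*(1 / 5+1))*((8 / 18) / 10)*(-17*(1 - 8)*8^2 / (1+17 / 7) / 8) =13328 / 45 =296.18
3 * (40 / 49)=120 / 49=2.45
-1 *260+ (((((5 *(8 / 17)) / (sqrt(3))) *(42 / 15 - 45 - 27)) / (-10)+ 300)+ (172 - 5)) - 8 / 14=1384 *sqrt(3) / 255+ 1445 / 7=215.83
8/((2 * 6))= 2/3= 0.67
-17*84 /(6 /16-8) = 11424 /61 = 187.28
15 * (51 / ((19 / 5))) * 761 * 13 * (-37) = -1400106825 / 19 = -73689832.89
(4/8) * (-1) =-1/2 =-0.50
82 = 82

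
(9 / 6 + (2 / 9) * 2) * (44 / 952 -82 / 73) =-93565 / 44676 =-2.09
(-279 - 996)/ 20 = -255/ 4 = -63.75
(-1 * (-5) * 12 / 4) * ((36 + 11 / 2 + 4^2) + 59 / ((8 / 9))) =14865 / 8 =1858.12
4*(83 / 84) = 83 / 21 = 3.95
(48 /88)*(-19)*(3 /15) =-114 /55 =-2.07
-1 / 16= -0.06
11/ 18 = 0.61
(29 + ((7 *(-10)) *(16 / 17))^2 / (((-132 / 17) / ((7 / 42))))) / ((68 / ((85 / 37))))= -539965 / 249084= -2.17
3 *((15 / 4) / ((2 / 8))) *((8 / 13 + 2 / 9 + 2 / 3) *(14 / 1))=12320 / 13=947.69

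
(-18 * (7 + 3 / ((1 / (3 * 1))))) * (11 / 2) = -1584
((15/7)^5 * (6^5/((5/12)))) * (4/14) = 28343520000/117649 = 240915.94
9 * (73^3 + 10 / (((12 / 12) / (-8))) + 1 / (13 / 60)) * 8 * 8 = 2912394816 / 13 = 224030370.46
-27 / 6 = -9 / 2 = -4.50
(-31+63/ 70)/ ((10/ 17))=-51.17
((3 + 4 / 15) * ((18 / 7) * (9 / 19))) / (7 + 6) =378 / 1235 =0.31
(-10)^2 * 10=1000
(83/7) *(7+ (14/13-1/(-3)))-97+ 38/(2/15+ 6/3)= 89693/4368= 20.53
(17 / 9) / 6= 17 / 54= 0.31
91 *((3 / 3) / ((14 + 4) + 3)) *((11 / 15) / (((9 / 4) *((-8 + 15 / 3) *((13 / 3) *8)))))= -11 / 810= -0.01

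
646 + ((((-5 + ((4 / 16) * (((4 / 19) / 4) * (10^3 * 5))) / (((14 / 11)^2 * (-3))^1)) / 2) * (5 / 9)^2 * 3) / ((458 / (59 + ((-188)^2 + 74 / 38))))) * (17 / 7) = -965.26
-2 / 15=-0.13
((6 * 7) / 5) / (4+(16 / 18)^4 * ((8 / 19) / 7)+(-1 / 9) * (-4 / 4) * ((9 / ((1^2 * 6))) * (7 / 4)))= 293197968 / 151109285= 1.94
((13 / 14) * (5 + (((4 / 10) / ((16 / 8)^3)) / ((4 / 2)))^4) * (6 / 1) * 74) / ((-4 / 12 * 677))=-55411204329 / 6065920000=-9.13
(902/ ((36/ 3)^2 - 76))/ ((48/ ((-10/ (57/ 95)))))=-11275/ 2448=-4.61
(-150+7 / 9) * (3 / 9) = -1343 / 27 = -49.74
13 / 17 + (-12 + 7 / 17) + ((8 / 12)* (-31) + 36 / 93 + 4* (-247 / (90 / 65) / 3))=-3826960 / 14229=-268.95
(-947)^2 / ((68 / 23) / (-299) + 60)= 6167355493 / 412552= 14949.28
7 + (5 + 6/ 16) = 99/ 8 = 12.38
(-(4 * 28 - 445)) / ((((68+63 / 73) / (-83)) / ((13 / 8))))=-26229411 / 40216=-652.21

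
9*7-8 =55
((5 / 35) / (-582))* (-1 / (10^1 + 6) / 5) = 1 / 325920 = 0.00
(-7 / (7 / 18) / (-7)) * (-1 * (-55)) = 990 / 7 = 141.43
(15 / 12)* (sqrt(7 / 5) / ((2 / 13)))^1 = 13* sqrt(35) / 8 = 9.61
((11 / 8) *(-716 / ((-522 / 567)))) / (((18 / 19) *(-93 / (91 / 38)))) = -1254253 / 43152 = -29.07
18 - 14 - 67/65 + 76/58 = 8067/1885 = 4.28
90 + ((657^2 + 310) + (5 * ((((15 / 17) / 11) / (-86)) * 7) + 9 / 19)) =432049.44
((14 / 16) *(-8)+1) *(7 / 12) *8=-28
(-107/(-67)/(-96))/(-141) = 107/906912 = 0.00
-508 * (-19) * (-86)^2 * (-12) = -856634304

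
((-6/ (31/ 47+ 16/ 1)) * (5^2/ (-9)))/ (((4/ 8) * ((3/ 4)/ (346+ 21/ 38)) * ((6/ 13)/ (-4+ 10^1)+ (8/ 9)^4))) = 43449798600/ 32954759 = 1318.47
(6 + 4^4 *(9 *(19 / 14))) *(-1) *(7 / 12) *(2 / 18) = -203.06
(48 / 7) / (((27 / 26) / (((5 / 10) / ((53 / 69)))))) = 4784 / 1113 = 4.30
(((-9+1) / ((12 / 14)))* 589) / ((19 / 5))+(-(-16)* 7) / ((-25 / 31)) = -118916 / 75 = -1585.55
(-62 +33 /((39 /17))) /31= -619 /403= -1.54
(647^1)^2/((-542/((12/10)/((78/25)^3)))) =-1308153125/42867864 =-30.52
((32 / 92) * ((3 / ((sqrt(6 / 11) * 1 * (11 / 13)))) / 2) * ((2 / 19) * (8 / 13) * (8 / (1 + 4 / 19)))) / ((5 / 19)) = 4864 * sqrt(66) / 29095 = 1.36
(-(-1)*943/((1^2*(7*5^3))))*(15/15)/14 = 943/12250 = 0.08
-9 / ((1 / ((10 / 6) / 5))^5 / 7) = -7 / 27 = -0.26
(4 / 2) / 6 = 0.33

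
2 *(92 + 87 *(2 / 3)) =300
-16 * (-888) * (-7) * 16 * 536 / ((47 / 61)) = -52029014016 / 47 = -1107000298.21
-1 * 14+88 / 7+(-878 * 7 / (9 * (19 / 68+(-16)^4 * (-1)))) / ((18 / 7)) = -3599468254 / 2526795243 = -1.42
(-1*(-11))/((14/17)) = 187/14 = 13.36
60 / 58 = 30 / 29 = 1.03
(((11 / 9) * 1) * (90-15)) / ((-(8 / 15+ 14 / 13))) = -17875 / 314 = -56.93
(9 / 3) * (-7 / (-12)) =7 / 4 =1.75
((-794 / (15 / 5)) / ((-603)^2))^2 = 630436 / 1189903543929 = 0.00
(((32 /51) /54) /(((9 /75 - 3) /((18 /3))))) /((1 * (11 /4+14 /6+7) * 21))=-80 /838593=-0.00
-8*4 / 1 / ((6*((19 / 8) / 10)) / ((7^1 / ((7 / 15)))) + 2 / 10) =-6400 / 59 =-108.47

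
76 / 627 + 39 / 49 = 1483 / 1617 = 0.92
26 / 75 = 0.35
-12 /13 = -0.92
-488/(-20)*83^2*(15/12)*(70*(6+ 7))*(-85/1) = -16252356575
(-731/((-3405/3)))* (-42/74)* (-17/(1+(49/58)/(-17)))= 257313462/39349315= 6.54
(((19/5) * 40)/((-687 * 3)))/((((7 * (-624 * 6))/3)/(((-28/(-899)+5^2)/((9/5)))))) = 54815/466915428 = 0.00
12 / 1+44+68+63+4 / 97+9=19016 / 97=196.04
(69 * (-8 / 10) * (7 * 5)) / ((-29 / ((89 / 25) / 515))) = 171948 / 373375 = 0.46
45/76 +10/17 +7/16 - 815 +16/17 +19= -793.44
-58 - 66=-124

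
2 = 2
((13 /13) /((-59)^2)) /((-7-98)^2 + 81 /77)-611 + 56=-1640241386653 /2955389886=-555.00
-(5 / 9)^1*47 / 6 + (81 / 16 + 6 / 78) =4423 / 5616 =0.79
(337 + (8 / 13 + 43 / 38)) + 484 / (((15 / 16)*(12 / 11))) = 18050569 / 22230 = 811.99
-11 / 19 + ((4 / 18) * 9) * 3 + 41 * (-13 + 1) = -9245 / 19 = -486.58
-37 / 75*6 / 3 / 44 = -37 / 1650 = -0.02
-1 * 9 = -9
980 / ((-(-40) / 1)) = 49 / 2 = 24.50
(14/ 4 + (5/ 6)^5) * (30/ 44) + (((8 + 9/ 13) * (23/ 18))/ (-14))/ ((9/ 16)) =6486371/ 5189184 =1.25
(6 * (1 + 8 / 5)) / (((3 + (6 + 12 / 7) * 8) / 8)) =1456 / 755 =1.93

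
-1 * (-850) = 850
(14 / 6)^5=16807 / 243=69.16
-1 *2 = -2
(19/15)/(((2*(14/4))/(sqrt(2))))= 19*sqrt(2)/105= 0.26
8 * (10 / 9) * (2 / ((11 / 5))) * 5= 4000 / 99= 40.40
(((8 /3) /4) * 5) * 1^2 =10 /3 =3.33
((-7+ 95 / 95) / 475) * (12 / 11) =-72 / 5225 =-0.01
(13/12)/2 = 13/24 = 0.54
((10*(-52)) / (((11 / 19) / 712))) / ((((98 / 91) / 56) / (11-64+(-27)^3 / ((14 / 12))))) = 43335619009280 / 77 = 562800246873.77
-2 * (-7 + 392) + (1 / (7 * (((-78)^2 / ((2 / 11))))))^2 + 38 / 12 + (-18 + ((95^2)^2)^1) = 4468791642929780167 / 54865566756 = 81449840.17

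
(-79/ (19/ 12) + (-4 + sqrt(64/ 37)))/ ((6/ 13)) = -6656/ 57 + 52*sqrt(37)/ 111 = -113.92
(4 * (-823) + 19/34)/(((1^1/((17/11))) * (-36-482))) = 15987/1628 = 9.82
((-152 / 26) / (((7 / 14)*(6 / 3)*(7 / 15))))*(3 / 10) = -3.76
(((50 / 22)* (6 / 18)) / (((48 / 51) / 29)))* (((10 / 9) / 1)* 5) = 308125 / 2376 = 129.68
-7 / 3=-2.33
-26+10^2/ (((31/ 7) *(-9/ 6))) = -3818/ 93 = -41.05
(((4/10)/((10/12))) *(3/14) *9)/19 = 162/3325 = 0.05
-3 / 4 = -0.75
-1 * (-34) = 34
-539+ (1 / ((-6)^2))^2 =-698543 / 1296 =-539.00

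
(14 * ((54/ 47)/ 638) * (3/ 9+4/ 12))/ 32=63/ 119944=0.00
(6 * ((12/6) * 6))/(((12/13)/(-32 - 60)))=-7176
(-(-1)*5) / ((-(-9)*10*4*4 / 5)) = 5 / 288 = 0.02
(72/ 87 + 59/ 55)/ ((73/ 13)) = 39403/ 116435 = 0.34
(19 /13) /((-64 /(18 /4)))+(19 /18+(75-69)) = 104125 /14976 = 6.95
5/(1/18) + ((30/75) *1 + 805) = 4477/5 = 895.40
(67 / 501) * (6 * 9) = 1206 / 167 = 7.22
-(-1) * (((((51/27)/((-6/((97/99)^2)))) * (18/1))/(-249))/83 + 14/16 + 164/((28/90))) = 528.02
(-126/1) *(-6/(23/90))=68040/23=2958.26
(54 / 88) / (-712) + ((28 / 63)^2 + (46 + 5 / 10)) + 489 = 1359366725 / 2537568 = 535.70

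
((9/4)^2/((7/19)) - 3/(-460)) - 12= 22509/12880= 1.75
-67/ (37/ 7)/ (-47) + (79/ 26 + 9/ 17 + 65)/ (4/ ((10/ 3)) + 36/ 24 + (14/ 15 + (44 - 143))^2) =0.28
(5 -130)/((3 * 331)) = -125/993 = -0.13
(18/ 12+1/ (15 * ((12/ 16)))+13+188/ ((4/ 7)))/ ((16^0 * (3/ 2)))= 30923/ 135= 229.06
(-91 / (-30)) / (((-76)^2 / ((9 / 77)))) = 39 / 635360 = 0.00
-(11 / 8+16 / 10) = -119 / 40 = -2.98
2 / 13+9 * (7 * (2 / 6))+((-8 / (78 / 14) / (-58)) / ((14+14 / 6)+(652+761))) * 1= 8549207 / 404144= 21.15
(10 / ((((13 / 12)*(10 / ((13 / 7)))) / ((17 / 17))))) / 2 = 6 / 7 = 0.86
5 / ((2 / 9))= 45 / 2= 22.50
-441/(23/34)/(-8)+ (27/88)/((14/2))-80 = 21719/14168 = 1.53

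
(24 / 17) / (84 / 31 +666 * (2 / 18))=372 / 20213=0.02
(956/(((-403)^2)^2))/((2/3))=1434/26376683281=0.00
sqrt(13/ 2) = sqrt(26)/ 2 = 2.55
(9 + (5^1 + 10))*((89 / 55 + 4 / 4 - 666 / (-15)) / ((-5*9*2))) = -3448 / 275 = -12.54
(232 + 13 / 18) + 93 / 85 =357739 / 1530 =233.82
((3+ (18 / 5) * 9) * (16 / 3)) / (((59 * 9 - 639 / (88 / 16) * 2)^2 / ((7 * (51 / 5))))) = 13592656 / 89926875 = 0.15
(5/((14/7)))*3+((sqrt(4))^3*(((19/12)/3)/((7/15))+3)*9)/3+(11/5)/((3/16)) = 118.38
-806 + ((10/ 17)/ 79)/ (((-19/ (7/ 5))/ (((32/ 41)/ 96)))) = -2529704360/ 3138591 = -806.00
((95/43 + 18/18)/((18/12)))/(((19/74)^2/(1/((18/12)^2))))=2015168/139707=14.42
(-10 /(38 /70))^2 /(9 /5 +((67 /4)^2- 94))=9800000 /5439909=1.80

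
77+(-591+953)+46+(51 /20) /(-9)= 29083 /60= 484.72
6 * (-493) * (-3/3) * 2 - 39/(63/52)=123560/21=5883.81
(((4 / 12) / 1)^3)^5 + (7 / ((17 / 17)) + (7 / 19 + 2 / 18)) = 2039139136 / 272629233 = 7.48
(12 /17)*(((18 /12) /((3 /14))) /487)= 84 /8279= 0.01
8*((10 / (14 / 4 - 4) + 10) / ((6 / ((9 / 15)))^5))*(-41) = 0.03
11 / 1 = 11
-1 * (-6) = 6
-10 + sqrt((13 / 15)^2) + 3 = -92 / 15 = -6.13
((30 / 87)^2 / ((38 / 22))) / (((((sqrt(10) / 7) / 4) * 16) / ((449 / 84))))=24695 * sqrt(10) / 383496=0.20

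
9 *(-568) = -5112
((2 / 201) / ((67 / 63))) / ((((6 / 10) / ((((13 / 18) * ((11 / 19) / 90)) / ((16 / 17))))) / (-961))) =-16353337 / 221074272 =-0.07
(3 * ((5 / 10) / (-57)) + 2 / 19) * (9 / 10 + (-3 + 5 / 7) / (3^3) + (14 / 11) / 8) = 40517 / 526680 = 0.08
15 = 15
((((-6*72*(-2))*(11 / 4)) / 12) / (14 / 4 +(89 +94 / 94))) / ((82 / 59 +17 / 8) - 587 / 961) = 0.73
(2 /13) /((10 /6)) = 6 /65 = 0.09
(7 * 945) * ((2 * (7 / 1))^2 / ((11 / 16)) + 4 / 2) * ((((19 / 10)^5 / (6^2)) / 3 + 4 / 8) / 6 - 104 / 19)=-509840391741149 / 50160000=-10164282.13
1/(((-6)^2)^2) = 0.00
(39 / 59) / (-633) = -13 / 12449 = -0.00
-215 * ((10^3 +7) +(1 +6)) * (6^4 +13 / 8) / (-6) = 377193635 / 8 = 47149204.38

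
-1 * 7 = -7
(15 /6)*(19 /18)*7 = 18.47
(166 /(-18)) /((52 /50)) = -2075 /234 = -8.87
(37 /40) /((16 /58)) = 1073 /320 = 3.35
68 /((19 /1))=68 /19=3.58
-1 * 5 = -5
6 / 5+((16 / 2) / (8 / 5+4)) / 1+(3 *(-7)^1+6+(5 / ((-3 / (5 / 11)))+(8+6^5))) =8975356 / 1155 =7770.87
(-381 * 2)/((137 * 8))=-381/548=-0.70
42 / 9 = 4.67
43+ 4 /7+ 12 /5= 1609 /35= 45.97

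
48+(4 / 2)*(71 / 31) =1630 / 31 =52.58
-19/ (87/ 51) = -323/ 29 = -11.14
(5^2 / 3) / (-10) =-5 / 6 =-0.83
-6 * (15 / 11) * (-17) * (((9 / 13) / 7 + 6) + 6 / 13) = 912.50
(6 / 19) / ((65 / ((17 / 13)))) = 102 / 16055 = 0.01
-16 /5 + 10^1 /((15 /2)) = -28 /15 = -1.87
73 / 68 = 1.07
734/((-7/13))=-9542/7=-1363.14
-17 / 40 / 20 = -17 / 800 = -0.02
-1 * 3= -3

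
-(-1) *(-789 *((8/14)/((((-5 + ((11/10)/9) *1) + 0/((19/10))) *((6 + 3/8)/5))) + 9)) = -367176141/52241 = -7028.51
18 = 18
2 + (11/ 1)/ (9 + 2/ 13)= 381/ 119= 3.20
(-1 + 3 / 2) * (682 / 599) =341 / 599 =0.57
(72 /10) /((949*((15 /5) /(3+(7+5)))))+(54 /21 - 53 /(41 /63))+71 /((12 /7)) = -122278985 /3268356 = -37.41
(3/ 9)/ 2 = 1/ 6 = 0.17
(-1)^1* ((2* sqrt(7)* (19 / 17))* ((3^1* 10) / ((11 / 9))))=-10260* sqrt(7) / 187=-145.16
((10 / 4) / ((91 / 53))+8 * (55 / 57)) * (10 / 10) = 9.18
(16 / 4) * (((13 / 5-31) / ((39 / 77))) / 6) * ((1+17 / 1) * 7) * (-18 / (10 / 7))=19287576 / 325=59346.39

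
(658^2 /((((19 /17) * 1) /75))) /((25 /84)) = 1854817776 /19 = 97621988.21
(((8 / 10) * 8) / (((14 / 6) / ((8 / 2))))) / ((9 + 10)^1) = 0.58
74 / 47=1.57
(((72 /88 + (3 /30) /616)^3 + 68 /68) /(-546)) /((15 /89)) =-32204221012969 /1914370698240000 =-0.02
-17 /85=-1 /5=-0.20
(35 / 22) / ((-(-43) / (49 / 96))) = 1715 / 90816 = 0.02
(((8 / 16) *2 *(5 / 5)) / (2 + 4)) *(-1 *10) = -5 / 3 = -1.67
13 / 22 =0.59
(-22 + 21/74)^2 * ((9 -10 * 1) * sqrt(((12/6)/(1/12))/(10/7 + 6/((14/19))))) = -2582449 * sqrt(2814)/183446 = -746.77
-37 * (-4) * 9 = 1332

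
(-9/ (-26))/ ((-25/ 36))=-162/ 325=-0.50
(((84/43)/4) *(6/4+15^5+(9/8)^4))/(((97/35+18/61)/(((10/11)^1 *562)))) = 195934771848288375/3171052544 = 61788560.46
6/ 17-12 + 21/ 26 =-4791/ 442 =-10.84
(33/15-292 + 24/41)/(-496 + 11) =59289/99425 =0.60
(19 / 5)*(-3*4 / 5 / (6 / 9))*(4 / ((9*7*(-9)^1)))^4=-9728 / 287097714225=-0.00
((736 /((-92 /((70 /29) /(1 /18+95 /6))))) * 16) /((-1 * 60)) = 1344 /4147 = 0.32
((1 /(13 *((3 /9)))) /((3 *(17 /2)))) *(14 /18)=14 /1989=0.01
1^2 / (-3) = -1 / 3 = -0.33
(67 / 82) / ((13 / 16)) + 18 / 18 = 1069 / 533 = 2.01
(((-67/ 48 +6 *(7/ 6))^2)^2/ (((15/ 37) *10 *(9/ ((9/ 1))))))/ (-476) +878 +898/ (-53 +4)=2279483345347661/ 2653146316800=859.16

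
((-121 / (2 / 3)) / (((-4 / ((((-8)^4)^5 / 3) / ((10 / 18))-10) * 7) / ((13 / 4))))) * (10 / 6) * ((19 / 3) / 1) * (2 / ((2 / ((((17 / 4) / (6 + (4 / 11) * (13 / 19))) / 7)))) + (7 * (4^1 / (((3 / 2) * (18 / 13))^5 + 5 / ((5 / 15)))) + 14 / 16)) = 14062016512229705749776756832085249 / 61183287273024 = 229834275649156157218.91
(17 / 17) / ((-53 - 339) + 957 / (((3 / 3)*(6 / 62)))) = 0.00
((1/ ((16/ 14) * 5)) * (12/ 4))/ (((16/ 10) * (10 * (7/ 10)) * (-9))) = -0.01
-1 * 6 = -6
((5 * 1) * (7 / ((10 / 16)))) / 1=56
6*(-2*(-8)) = 96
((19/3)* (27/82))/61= 171/5002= 0.03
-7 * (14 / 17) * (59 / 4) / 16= -5.31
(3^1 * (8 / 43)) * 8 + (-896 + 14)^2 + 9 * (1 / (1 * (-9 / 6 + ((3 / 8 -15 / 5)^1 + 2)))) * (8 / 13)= 7392629436 / 9503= 777925.86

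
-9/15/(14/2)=-3/35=-0.09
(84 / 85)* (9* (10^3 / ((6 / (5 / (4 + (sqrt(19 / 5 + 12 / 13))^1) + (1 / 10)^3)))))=163892358 / 62305 - 126000* sqrt(19955) / 12461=1202.11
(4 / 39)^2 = 16 / 1521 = 0.01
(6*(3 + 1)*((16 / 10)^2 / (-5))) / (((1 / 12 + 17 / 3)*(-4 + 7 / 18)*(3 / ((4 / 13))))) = 147456 / 2429375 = 0.06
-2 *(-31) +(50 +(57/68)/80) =112.01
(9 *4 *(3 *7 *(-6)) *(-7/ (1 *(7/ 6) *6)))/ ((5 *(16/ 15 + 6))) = 6804/ 53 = 128.38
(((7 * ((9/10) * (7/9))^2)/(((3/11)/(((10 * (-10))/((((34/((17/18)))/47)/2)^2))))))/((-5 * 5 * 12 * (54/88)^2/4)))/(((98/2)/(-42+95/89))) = -299910018716/1182456225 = -253.63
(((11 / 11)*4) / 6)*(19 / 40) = 19 / 60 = 0.32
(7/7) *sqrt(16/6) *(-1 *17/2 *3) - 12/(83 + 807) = -17 *sqrt(6) - 6/445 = -41.65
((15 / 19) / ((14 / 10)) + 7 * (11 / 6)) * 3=10691 / 266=40.19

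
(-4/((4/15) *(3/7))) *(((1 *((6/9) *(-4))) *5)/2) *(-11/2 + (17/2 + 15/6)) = 3850/3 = 1283.33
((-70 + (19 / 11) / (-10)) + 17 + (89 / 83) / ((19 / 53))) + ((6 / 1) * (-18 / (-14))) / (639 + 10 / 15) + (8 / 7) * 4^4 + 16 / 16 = 29851607789 / 122643290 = 243.40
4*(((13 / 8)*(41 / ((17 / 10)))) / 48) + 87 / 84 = 24571 / 5712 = 4.30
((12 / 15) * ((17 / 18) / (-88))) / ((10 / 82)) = -697 / 9900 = -0.07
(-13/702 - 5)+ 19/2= 121/27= 4.48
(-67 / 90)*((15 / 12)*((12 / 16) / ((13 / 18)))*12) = -603 / 52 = -11.60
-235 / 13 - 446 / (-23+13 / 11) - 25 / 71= 222919 / 110760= 2.01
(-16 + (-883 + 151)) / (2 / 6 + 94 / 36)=-13464 / 53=-254.04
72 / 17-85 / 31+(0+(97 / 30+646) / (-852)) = 9851341 / 13470120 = 0.73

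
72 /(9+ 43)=1.38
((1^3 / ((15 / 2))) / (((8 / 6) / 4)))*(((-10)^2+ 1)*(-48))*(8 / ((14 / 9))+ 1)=-416928 / 35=-11912.23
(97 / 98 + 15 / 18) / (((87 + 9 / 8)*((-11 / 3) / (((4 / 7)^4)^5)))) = -2357352929951744 / 30320662231761072319995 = -0.00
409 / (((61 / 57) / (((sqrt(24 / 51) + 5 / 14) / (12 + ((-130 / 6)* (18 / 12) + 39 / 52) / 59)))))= 2750934 / 231007 + 11003736* sqrt(34) / 2805085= 34.78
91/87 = 1.05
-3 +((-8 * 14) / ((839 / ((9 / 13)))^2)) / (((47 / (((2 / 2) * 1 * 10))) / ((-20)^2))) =-16810021509 / 5591244503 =-3.01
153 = 153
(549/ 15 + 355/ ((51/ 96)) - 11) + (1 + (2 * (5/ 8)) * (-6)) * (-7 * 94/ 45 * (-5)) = 167239/ 765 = 218.61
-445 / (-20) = 89 / 4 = 22.25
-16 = -16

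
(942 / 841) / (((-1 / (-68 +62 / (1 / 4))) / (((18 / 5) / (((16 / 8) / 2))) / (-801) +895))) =-13506233976 / 74849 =-180446.42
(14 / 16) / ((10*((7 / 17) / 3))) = 51 / 80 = 0.64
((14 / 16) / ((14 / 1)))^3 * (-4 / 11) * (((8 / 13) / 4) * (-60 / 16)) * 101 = 1515 / 292864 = 0.01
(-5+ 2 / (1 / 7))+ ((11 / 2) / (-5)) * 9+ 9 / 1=81 / 10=8.10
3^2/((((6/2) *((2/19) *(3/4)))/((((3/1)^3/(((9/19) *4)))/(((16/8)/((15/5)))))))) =3249/4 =812.25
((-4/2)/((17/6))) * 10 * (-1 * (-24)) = -2880/17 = -169.41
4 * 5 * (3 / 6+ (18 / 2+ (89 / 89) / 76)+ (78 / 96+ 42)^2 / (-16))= -40874615 / 19456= -2100.87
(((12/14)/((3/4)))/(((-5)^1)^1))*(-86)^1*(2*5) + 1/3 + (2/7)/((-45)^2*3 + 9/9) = 12562133/63798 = 196.90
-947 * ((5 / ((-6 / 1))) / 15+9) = -152467 / 18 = -8470.39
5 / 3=1.67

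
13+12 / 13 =181 / 13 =13.92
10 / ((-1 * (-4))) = 5 / 2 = 2.50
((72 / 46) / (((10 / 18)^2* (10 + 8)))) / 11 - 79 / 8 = -498379 / 50600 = -9.85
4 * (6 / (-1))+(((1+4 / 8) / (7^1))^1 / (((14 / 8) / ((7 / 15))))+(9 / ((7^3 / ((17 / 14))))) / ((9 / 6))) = -287179 / 12005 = -23.92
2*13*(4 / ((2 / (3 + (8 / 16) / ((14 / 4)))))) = 1144 / 7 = 163.43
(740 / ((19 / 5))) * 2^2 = 14800 / 19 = 778.95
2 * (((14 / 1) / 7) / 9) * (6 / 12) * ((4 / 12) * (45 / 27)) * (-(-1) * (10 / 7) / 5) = 20 / 567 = 0.04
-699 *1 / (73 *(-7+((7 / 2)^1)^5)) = -22368 / 1210559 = -0.02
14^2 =196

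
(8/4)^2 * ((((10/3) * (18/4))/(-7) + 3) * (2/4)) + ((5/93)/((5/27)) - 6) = -867/217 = -4.00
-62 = -62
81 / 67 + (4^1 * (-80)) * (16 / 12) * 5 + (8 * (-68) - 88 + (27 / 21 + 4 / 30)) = -6478544 / 2345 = -2762.71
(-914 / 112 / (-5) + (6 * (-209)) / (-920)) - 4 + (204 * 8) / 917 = 653739 / 843640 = 0.77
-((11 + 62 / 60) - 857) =25349 / 30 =844.97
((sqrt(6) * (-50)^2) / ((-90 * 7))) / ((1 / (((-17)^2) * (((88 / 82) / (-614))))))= 1589500 * sqrt(6) / 792981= 4.91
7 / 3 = 2.33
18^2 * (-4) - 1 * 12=-1308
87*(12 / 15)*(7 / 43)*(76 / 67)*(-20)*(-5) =3702720 / 2881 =1285.22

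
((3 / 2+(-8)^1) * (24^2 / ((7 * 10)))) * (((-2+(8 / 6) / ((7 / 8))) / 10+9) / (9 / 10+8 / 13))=-3050112 / 9653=-315.98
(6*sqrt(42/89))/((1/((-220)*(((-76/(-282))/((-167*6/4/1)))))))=33440*sqrt(3738)/2095683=0.98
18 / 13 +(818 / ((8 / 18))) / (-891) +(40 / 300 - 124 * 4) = -6390569 / 12870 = -496.55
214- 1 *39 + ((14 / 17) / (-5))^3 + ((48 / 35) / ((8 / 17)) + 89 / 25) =780116062 / 4298875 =181.47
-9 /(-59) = 9 /59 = 0.15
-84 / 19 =-4.42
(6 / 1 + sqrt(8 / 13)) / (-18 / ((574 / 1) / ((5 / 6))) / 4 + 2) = 4592*sqrt(26) / 59501 + 13776 / 4577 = 3.40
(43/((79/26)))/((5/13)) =14534/395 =36.79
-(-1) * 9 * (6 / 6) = 9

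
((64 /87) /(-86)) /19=-32 /71079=-0.00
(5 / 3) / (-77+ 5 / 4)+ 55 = 49975 / 909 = 54.98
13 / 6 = 2.17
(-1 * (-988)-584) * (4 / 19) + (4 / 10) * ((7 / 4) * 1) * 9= 17357 / 190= 91.35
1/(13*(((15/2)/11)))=22/195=0.11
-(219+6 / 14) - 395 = -4301 / 7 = -614.43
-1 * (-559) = 559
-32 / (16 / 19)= -38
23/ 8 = 2.88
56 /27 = 2.07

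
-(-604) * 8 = 4832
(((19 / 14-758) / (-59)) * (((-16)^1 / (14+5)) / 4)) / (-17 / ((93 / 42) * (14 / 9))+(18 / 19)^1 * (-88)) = 72974 / 2386727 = 0.03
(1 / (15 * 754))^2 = 1 / 127916100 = 0.00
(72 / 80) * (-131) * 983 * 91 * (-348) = 3670185027.60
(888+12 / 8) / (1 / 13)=23127 / 2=11563.50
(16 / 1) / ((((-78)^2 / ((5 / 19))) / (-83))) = -1660 / 28899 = -0.06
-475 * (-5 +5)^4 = 0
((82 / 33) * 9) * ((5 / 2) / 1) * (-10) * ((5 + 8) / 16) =-454.26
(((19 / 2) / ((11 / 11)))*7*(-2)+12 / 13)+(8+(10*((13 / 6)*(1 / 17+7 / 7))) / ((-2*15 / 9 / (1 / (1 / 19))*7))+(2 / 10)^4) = -138027203 / 966875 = -142.76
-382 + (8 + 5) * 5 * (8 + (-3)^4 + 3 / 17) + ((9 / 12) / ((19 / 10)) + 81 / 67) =234418527 / 43282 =5416.07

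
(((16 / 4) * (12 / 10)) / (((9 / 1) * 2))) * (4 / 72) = 2 / 135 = 0.01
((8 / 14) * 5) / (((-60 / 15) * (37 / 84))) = -60 / 37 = -1.62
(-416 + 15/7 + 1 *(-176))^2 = 17048641/49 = 347931.45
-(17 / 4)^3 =-4913 / 64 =-76.77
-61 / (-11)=61 / 11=5.55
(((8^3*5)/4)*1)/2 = 320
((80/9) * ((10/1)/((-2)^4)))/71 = 50/639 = 0.08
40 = 40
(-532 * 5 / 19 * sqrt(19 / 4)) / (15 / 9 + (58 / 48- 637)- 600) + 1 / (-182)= -1 / 182 + 560 * sqrt(19) / 9873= 0.24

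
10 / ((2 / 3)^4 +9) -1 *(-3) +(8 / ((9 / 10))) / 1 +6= 18.98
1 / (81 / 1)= 1 / 81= 0.01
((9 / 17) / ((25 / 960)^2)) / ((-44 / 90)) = -1492992 / 935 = -1596.78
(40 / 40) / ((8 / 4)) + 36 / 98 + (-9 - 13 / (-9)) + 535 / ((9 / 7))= 361111 / 882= 409.42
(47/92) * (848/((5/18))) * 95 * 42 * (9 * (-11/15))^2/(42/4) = 14843888928/575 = 25815459.01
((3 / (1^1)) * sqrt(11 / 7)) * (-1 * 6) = -18 * sqrt(77) / 7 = -22.56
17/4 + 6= 41/4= 10.25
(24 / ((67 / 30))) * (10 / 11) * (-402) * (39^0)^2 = -43200 / 11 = -3927.27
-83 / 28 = -2.96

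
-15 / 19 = -0.79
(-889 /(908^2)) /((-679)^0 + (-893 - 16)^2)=-0.00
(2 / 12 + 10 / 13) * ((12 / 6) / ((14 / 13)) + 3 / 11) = 5986 / 3003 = 1.99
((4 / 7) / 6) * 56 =16 / 3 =5.33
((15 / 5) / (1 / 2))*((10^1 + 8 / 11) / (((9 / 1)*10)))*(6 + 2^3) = 1652 / 165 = 10.01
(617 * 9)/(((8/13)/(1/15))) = 24063/40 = 601.58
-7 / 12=-0.58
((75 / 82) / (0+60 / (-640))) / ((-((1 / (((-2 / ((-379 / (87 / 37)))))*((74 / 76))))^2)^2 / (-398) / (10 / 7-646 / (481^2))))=-21060106263956505600 / 178543191313262549162207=-0.00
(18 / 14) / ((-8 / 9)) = -81 / 56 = -1.45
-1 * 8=-8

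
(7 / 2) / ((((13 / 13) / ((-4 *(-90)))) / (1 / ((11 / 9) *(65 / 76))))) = 172368 / 143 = 1205.37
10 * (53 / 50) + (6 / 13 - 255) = -15856 / 65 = -243.94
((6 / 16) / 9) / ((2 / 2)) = 1 / 24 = 0.04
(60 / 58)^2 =900 / 841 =1.07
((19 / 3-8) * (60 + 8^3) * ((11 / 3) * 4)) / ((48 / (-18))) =15730 / 3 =5243.33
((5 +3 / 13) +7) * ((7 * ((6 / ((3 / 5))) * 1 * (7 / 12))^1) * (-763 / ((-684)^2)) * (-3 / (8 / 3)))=0.92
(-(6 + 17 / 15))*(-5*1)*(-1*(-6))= 214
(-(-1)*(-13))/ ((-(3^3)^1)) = 13/ 27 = 0.48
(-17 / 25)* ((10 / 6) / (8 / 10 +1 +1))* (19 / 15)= -323 / 630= -0.51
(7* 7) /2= 49 /2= 24.50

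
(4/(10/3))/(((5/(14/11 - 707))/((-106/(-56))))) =-176331/550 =-320.60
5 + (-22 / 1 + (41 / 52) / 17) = -14987 / 884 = -16.95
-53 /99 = -0.54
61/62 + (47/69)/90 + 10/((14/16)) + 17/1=19822762/673785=29.42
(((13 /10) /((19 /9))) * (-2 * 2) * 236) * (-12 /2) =331344 /95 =3487.83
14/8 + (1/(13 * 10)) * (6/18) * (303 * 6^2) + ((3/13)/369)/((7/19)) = 6653327/223860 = 29.72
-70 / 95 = -14 / 19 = -0.74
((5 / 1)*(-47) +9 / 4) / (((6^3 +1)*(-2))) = 133 / 248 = 0.54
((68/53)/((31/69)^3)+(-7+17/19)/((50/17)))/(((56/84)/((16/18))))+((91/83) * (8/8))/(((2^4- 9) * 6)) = 6021620870533/373494235650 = 16.12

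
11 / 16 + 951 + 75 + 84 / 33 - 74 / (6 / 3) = 174633 / 176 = 992.23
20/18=10/9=1.11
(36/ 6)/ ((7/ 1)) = 6/ 7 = 0.86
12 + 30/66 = 137/11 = 12.45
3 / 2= 1.50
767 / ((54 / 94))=1335.15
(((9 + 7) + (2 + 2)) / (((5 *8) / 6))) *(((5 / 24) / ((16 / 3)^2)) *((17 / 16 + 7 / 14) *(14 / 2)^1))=7875 / 32768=0.24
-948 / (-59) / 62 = 474 / 1829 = 0.26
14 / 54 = 7 / 27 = 0.26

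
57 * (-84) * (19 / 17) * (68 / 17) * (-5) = 1819440 / 17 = 107025.88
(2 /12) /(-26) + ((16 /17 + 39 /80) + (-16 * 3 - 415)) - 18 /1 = -25436803 /53040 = -479.58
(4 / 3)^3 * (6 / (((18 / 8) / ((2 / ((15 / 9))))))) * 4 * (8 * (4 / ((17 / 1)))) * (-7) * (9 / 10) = -458752 / 1275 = -359.81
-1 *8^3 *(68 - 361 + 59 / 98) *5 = 36678400 / 49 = 748538.78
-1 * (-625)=625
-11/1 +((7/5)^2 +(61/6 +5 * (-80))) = -59831/150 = -398.87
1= 1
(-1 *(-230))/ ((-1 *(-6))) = 115/ 3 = 38.33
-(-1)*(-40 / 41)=-40 / 41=-0.98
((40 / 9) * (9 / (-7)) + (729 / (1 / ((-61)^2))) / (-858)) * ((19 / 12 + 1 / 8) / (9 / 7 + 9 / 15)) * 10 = -6499382525 / 226512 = -28693.33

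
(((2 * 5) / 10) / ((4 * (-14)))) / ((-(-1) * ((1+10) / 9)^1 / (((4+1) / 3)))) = -15 / 616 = -0.02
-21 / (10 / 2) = -21 / 5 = -4.20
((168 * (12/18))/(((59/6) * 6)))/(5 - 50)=-112/2655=-0.04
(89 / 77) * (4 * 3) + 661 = 51965 / 77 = 674.87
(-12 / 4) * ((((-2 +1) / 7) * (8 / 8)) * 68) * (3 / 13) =612 / 91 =6.73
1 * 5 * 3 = 15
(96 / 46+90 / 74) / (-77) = -2811 / 65527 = -0.04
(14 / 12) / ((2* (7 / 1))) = 1 / 12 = 0.08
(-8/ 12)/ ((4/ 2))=-1/ 3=-0.33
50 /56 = 25 /28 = 0.89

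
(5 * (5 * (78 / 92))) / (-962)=-75 / 3404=-0.02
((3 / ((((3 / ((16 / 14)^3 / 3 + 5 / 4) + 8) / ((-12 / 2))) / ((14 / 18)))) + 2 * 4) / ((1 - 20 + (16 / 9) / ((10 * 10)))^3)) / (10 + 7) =-2610924890625 / 46284450093483902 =-0.00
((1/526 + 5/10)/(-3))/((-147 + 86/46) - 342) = 0.00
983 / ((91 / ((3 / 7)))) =2949 / 637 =4.63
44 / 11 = 4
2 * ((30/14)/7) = 30/49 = 0.61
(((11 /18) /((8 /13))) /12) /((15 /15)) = 143 /1728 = 0.08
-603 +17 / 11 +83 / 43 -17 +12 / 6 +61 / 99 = -2613407 / 4257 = -613.91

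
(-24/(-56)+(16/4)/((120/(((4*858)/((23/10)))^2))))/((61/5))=1374180735/225883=6083.60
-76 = -76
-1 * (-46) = 46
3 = 3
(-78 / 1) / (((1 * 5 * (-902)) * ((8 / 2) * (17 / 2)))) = 0.00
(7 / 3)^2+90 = 859 / 9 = 95.44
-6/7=-0.86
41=41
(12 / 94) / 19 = 6 / 893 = 0.01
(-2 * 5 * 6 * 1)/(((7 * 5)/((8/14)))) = -48/49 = -0.98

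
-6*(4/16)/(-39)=1/26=0.04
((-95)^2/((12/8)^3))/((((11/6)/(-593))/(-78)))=2226359200/33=67465430.30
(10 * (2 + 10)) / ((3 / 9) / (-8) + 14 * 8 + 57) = 576 / 811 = 0.71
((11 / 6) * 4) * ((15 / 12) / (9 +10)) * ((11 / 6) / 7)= 0.13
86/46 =43/23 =1.87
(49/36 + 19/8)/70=269/5040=0.05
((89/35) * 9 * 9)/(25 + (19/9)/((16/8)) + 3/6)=64881/8365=7.76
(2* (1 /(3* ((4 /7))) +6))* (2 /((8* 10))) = 0.33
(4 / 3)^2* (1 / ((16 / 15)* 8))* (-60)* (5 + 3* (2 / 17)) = -2275 / 34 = -66.91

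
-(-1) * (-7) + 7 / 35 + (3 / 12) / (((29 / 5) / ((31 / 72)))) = -283193 / 41760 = -6.78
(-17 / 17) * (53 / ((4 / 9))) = -477 / 4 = -119.25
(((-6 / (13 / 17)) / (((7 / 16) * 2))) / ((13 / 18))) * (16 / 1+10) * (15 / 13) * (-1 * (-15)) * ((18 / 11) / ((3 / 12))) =-475891200 / 13013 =-36570.44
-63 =-63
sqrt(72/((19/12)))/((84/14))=1.12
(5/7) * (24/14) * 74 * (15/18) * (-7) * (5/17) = -18500/119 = -155.46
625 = 625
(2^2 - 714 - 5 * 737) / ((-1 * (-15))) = -293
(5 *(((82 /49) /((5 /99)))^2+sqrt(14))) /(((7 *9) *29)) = 5 *sqrt(14) /1827+7322436 /2437015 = 3.01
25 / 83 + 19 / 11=1852 / 913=2.03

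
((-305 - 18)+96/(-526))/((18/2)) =-84997/2367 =-35.91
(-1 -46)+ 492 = 445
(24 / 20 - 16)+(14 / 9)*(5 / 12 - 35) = -18521 / 270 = -68.60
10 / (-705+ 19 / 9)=-45 / 3163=-0.01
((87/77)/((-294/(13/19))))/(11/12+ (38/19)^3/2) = -2262/4229533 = -0.00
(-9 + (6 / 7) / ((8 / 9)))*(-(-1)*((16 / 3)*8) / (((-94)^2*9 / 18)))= -1200 / 15463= -0.08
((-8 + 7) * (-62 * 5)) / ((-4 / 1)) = -155 / 2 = -77.50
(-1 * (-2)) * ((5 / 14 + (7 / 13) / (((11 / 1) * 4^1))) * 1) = 1479 / 2002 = 0.74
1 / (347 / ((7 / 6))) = 7 / 2082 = 0.00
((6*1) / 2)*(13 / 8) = 39 / 8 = 4.88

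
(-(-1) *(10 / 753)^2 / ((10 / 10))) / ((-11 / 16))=-1600 / 6237099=-0.00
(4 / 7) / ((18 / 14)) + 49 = 445 / 9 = 49.44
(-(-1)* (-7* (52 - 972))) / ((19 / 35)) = 225400 / 19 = 11863.16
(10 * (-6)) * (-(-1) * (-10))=600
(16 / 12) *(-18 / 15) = -8 / 5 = -1.60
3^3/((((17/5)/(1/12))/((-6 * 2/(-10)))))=27/34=0.79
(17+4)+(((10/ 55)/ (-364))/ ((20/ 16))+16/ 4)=125123/ 5005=25.00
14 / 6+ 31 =100 / 3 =33.33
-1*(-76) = 76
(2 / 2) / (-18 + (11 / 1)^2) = 1 / 103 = 0.01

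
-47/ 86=-0.55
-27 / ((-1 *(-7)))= -27 / 7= -3.86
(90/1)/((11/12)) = 98.18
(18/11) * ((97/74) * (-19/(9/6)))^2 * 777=142659258/407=350514.15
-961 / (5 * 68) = -961 / 340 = -2.83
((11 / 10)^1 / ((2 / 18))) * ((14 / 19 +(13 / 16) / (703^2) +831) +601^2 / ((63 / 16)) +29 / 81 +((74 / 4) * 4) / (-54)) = 4565096404897897 / 4981626720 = 916386.69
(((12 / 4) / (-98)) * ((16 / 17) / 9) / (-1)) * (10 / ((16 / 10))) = 50 / 2499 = 0.02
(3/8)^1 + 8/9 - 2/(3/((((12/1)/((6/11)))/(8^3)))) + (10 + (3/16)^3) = 414419/36864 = 11.24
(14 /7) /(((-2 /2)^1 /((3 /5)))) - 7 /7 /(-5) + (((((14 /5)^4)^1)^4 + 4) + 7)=2177954863688277386 /152587890625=14273444.99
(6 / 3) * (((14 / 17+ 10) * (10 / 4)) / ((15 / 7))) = 25.25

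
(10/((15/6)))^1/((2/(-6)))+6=-6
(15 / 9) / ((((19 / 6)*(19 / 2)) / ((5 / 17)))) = 100 / 6137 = 0.02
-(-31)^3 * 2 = 59582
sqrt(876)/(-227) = -2*sqrt(219)/227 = -0.13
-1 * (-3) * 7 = 21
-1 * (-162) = 162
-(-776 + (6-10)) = 780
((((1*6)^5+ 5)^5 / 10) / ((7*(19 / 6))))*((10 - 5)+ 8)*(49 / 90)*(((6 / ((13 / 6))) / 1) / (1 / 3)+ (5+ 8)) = 55303788839189034785039 / 2850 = 19404838189189135012.29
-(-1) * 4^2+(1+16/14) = 127/7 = 18.14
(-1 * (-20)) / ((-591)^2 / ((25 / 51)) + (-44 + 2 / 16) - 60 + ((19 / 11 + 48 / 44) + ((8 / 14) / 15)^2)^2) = 2353220100000 / 83826090521303033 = 0.00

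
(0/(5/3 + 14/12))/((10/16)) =0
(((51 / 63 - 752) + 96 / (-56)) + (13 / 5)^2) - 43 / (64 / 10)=-12648107 / 16800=-752.86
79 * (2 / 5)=158 / 5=31.60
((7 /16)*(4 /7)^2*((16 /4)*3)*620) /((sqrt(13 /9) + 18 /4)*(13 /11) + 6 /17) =7588041120 /37948037-3689674560*sqrt(13) /265636259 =149.88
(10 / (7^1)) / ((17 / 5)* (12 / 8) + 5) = 100 / 707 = 0.14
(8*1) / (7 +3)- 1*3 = -11 / 5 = -2.20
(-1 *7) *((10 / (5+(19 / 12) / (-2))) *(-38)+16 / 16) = 63133 / 101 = 625.08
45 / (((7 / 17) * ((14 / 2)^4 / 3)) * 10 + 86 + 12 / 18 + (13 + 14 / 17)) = 459 / 34639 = 0.01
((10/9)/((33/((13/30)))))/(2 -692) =-13/614790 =-0.00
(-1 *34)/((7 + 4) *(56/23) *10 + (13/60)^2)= -2815200/22179887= -0.13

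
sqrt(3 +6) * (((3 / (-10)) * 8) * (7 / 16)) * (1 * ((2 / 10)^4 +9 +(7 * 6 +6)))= -1122219 / 6250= -179.56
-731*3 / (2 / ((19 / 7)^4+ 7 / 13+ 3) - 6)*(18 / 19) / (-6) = -11872588401 / 204540472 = -58.05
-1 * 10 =-10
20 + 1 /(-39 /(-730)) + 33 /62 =94907 /2418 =39.25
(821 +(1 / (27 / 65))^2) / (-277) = -602734 / 201933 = -2.98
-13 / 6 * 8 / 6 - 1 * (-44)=370 / 9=41.11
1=1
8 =8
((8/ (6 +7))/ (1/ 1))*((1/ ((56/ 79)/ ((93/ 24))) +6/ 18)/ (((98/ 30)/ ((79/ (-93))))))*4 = -3.71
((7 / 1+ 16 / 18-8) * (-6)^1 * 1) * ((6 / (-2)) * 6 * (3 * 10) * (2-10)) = 2880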